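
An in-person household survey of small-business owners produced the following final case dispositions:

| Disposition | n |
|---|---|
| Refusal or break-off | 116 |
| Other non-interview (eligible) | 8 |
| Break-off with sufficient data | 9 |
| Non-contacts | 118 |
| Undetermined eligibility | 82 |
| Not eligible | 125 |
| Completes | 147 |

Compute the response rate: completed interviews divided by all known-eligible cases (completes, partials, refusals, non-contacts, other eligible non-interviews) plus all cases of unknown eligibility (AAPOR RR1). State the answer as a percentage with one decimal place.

30.6%

Top = 147
Denom = 147 + 9 + 116 + 118 + 8 + 82 = 480
RR1 = 147 / 480 = 0.3063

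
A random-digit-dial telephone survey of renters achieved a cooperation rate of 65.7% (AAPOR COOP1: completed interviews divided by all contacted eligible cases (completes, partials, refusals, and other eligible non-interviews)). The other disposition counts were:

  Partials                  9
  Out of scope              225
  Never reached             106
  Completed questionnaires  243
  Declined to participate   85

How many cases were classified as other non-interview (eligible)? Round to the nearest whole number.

COOP1 = 243 / D = 0.657
D = 243 / 0.657 = 369.9
Remaining denominator categories sum to 337
other non-interview (eligible) = 369.9 − 337 ≈ 33

33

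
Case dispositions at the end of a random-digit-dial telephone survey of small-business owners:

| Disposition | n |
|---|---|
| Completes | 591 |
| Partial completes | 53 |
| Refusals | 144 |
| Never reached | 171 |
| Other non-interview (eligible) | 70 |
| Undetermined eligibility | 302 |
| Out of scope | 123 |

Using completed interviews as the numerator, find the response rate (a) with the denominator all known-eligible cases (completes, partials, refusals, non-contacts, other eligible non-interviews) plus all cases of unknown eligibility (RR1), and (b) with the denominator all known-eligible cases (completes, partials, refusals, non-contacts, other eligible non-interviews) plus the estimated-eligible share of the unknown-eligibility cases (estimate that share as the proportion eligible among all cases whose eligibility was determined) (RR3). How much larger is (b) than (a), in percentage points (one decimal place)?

1.1

Top → 591
Base → 591 + 53 + 144 + 171 + 70 + 302 = 1331
RR1 = 591 / 1331 = 0.4440
Known eligible → 591 + 53 + 144 + 171 + 70 = 1029
e = 1029 / (1029 + 123) = 1029 / 1152 = 0.8932
e × U → 0.8932 × 302 = 269.75
Base → 1029 + 269.75 = 1298.75
RR3 = 591 / 1298.75 = 0.4551
Difference = 45.51 − 44.40 = 1.11 percentage points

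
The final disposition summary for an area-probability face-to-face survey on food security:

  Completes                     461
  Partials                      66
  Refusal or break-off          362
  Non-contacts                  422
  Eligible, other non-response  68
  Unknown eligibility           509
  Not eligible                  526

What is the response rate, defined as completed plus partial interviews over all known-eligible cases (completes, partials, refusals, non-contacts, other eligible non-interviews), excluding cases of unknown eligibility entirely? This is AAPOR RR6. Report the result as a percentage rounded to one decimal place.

Top → 461 + 66 = 527
Denom → 461 + 66 + 362 + 422 + 68 = 1379
RR6 = 527 / 1379 = 0.3822

38.2%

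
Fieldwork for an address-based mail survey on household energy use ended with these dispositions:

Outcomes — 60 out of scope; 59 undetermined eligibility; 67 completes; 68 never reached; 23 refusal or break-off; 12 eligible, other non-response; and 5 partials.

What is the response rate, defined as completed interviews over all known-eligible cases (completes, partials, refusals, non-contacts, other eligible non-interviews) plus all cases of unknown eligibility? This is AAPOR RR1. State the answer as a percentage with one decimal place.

28.6%

Numerator: 67
Base: 67 + 5 + 23 + 68 + 12 + 59 = 234
RR1 = 67 / 234 = 0.2863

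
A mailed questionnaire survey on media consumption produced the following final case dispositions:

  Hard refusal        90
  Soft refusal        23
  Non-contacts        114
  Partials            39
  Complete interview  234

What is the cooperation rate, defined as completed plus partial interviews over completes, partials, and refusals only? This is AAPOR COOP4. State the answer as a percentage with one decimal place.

Refusal or break-off = 90 + 23 = 113
Numerator = 234 + 39 = 273
Base = 234 + 39 + 113 = 386
COOP4 = 273 / 386 = 0.7073

70.7%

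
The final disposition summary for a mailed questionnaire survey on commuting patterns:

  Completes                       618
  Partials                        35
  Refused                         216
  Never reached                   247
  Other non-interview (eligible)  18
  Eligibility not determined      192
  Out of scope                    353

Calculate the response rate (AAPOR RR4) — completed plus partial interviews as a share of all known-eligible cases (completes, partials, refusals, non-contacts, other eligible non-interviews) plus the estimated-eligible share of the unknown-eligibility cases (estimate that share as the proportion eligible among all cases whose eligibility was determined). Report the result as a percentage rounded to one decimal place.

51.0%

Num → 618 + 35 = 653
Eligible (known) → 618 + 35 + 216 + 247 + 18 = 1134
e = 1134 / (1134 + 353) = 1134 / 1487 = 0.7626
Estimated eligible among unknowns → 0.7626 × 192 = 146.42
Base → 1134 + 146.42 = 1280.42
RR4 = 653 / 1280.42 = 0.5100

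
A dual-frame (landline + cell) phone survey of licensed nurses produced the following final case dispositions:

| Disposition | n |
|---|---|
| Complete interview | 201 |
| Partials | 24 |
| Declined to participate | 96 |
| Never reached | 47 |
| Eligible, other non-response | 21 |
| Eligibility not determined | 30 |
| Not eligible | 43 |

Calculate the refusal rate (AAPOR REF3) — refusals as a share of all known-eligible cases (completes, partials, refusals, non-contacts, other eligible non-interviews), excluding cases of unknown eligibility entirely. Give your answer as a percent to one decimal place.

24.7%

Num → 96
Denom → 201 + 24 + 96 + 47 + 21 = 389
REF3 = 96 / 389 = 0.2468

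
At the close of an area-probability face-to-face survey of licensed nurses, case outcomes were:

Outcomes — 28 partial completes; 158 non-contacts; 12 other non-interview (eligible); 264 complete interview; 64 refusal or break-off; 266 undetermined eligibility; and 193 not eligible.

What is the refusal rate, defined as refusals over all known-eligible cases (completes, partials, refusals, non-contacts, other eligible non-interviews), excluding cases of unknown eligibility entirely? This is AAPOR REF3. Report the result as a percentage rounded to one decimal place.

Numerator → 64
Denom → 264 + 28 + 64 + 158 + 12 = 526
REF3 = 64 / 526 = 0.1217

12.2%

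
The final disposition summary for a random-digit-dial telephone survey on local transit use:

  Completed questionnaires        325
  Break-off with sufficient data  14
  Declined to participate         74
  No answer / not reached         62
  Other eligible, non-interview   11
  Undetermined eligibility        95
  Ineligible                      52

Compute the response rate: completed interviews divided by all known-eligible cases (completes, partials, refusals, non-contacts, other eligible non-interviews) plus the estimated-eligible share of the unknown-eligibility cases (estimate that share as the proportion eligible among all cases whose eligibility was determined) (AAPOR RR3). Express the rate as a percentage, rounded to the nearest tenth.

56.8%

Top = 325
Determined eligible = 325 + 14 + 74 + 62 + 11 = 486
e = 486 / (486 + 52) = 486 / 538 = 0.9033
e × U = 0.9033 × 95 = 85.81
Denom = 486 + 85.81 = 571.81
RR3 = 325 / 571.81 = 0.5684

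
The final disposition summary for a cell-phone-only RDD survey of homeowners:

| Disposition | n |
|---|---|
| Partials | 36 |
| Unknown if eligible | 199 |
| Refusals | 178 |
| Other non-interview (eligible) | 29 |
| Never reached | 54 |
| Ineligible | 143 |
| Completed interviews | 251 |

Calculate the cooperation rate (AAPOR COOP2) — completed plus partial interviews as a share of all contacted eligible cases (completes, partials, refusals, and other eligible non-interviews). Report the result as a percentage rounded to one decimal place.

58.1%

Top: 251 + 36 = 287
Base: 251 + 36 + 178 + 29 = 494
COOP2 = 287 / 494 = 0.5810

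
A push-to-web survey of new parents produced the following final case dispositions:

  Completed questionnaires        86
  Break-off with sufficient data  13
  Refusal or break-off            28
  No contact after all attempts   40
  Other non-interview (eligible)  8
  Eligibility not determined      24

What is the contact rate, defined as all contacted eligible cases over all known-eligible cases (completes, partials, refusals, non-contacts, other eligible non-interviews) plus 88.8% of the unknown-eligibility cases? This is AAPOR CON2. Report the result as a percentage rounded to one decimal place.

68.8%

Numerator = 86 + 13 + 28 + 8 = 135
Eligible (known) = 86 + 13 + 28 + 40 + 8 = 175
e × U = 0.8880 × 24 = 21.31
Denom = 175 + 21.31 = 196.31
CON2 = 135 / 196.31 = 0.6877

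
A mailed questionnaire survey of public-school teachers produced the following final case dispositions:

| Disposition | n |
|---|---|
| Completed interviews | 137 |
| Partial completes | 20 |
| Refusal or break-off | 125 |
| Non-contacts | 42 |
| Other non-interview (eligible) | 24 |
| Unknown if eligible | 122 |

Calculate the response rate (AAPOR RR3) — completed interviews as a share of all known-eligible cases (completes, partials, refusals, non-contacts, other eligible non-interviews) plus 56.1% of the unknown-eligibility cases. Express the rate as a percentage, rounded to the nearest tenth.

32.9%

Top: 137
Eligible (known): 137 + 20 + 125 + 42 + 24 = 348
e × U: 0.5610 × 122 = 68.44
Base: 348 + 68.44 = 416.44
RR3 = 137 / 416.44 = 0.3290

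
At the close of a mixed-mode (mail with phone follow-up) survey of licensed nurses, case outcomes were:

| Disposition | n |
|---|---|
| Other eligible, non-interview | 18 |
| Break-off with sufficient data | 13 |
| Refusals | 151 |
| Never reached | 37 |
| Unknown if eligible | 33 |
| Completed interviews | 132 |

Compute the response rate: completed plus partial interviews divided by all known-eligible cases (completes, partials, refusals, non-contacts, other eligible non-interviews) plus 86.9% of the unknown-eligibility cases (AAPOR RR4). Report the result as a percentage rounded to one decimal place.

Numerator → 132 + 13 = 145
Determined eligible → 132 + 13 + 151 + 37 + 18 = 351
e × U → 0.8690 × 33 = 28.68
Denom → 351 + 28.68 = 379.68
RR4 = 145 / 379.68 = 0.3819

38.2%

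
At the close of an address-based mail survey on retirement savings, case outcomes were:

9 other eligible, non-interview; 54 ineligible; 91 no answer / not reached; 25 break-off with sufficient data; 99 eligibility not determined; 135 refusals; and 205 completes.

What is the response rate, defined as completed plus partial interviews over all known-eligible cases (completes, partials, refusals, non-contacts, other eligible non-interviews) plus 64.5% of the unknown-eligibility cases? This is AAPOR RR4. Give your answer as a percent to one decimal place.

43.5%

Num: 205 + 25 = 230
Determined eligible: 205 + 25 + 135 + 91 + 9 = 465
Estimated eligible among unknowns: 0.6450 × 99 = 63.86
Base: 465 + 63.86 = 528.86
RR4 = 230 / 528.86 = 0.4349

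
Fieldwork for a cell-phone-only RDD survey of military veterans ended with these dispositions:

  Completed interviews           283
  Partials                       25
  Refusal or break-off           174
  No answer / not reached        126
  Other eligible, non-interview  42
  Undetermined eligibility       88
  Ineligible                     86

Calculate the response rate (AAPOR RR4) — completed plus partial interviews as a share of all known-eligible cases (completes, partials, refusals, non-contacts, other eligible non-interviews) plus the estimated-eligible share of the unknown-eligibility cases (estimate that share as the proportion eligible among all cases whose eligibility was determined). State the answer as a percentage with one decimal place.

Top: 283 + 25 = 308
Determined eligible: 283 + 25 + 174 + 126 + 42 = 650
e = 650 / (650 + 86) = 650 / 736 = 0.8832
Estimated eligible among unknowns: 0.8832 × 88 = 77.72
Base: 650 + 77.72 = 727.72
RR4 = 308 / 727.72 = 0.4232

42.3%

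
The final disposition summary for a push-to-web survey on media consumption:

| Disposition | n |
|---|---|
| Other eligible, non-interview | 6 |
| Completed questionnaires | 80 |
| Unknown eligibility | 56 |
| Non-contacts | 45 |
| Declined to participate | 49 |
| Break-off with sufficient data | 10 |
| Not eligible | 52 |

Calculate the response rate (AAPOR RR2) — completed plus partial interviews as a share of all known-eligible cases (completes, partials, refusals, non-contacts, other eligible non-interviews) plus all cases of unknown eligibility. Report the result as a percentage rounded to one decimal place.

36.6%

Num → 80 + 10 = 90
Base → 80 + 10 + 49 + 45 + 6 + 56 = 246
RR2 = 90 / 246 = 0.3659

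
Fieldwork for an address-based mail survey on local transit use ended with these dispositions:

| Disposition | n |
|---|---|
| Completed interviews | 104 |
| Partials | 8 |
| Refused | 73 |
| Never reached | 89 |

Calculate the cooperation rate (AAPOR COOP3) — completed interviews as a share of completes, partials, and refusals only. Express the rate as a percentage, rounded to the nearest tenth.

56.2%

Num → 104
Denom → 104 + 8 + 73 = 185
COOP3 = 104 / 185 = 0.5622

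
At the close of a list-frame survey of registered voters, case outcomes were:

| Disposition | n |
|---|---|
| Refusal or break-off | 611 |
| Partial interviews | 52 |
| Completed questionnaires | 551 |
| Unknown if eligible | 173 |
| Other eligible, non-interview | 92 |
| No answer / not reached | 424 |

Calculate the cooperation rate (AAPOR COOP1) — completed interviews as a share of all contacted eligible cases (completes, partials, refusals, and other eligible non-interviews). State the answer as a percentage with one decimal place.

Num = 551
Denominator = 551 + 52 + 611 + 92 = 1306
COOP1 = 551 / 1306 = 0.4219

42.2%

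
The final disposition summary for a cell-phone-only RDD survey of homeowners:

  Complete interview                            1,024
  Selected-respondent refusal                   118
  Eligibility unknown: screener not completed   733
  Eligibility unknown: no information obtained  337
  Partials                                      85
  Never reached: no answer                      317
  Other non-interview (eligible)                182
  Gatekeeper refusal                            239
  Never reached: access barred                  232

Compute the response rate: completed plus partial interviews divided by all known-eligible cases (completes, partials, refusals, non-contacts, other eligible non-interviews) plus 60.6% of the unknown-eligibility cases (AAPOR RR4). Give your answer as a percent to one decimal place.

39.0%

Refusal or break-off = 239 + 118 = 357
No contact after all attempts = 317 + 232 = 549
Unknown if eligible = 733 + 337 = 1070
Num: 1024 + 85 = 1109
Eligible (known): 1024 + 85 + 357 + 549 + 182 = 2197
e × U: 0.6060 × 1070 = 648.42
Base: 2197 + 648.42 = 2845.42
RR4 = 1109 / 2845.42 = 0.3897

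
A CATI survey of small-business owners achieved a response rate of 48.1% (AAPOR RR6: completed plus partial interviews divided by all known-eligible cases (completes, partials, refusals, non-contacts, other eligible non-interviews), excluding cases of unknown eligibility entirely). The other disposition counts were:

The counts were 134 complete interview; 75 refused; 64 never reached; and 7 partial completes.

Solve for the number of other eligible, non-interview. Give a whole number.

Numerator → 134 + 7 = 141
RR6 = 141 / D = 0.481
D = 141 / 0.481 = 293.1
Other denominator terms total 280
other eligible, non-interview = 293.1 − 280 ≈ 13

13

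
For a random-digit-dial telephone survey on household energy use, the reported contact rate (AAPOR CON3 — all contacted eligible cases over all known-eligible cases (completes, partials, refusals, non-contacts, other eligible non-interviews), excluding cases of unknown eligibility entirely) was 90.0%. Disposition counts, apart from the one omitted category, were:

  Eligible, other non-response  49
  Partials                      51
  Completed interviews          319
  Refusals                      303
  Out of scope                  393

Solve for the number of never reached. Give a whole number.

80

Numerator → 319 + 51 + 303 + 49 = 722
CON3 = 722 / D = 0.900
D = 722 / 0.900 = 802.2
Other denominator terms total 722
never reached = 802.2 − 722 ≈ 80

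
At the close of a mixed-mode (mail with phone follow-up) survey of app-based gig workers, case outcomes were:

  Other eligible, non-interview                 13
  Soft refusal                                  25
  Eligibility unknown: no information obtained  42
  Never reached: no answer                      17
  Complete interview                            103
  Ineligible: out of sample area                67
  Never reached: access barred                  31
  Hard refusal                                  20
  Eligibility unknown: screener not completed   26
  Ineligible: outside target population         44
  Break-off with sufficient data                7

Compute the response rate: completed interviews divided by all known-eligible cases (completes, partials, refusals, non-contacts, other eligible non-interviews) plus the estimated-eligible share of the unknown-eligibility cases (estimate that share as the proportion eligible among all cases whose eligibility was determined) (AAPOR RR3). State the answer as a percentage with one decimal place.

Refused = 20 + 25 = 45
No contact after all attempts = 17 + 31 = 48
Undetermined eligibility = 26 + 42 = 68
Out of scope = 44 + 67 = 111
Top → 103
Determined eligible → 103 + 7 + 45 + 48 + 13 = 216
e = 216 / (216 + 111) = 216 / 327 = 0.6606
Estimated eligible among unknowns → 0.6606 × 68 = 44.92
Base → 216 + 44.92 = 260.92
RR3 = 103 / 260.92 = 0.3948

39.5%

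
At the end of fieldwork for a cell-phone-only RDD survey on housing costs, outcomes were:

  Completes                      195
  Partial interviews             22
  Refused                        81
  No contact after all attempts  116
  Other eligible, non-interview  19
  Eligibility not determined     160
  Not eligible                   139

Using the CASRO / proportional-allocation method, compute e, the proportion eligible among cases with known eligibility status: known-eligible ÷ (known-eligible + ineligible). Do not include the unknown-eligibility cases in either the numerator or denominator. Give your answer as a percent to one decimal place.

Known eligible = 195 + 22 + 81 + 116 + 19 = 433
e = 433 / (433 + 139) = 433 / 572 = 0.7570

75.7%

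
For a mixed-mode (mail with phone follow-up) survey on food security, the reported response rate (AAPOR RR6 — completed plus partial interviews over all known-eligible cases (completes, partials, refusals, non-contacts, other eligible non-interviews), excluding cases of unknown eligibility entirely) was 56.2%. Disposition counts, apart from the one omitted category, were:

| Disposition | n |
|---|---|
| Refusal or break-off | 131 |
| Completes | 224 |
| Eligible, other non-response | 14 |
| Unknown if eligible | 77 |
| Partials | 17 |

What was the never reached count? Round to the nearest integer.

Numerator → 224 + 17 = 241
RR6 = 241 / D = 0.562
D = 241 / 0.562 = 428.8
Other denominator terms total 386
never reached = 428.8 − 386 ≈ 43

43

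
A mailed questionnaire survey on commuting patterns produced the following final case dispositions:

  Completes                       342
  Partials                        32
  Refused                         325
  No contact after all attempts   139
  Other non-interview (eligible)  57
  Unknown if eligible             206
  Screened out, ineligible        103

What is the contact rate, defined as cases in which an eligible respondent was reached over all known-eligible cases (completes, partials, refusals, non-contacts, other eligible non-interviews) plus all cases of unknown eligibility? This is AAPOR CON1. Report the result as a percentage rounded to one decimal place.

68.7%

Numerator = 342 + 32 + 325 + 57 = 756
Base = 342 + 32 + 325 + 139 + 57 + 206 = 1101
CON1 = 756 / 1101 = 0.6866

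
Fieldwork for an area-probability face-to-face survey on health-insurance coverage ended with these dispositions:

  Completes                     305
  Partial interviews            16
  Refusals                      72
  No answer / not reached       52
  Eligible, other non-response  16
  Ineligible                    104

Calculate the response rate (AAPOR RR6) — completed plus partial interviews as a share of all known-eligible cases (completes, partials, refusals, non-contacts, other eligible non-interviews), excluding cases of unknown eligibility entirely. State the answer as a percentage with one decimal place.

69.6%

Numerator → 305 + 16 = 321
Base → 305 + 16 + 72 + 52 + 16 = 461
RR6 = 321 / 461 = 0.6963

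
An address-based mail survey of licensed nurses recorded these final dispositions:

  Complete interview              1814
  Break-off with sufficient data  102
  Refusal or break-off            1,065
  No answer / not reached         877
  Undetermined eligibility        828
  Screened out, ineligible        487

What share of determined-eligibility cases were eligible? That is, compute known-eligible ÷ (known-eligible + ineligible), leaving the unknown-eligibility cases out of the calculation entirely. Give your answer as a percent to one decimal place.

88.8%

Known eligible = 1814 + 102 + 1065 + 877 = 3858
e = 3858 / (3858 + 487) = 3858 / 4345 = 0.8879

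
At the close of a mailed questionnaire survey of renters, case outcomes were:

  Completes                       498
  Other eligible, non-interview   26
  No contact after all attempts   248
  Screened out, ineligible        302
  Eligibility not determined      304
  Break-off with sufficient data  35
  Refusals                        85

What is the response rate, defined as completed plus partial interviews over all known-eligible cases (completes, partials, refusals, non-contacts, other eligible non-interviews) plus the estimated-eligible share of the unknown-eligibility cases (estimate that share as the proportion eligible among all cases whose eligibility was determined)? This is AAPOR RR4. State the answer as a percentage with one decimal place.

47.6%

Num → 498 + 35 = 533
Eligible (known) → 498 + 35 + 85 + 248 + 26 = 892
e = 892 / (892 + 302) = 892 / 1194 = 0.7471
Eligible share of unknowns → 0.7471 × 304 = 227.12
Denominator → 892 + 227.12 = 1119.12
RR4 = 533 / 1119.12 = 0.4763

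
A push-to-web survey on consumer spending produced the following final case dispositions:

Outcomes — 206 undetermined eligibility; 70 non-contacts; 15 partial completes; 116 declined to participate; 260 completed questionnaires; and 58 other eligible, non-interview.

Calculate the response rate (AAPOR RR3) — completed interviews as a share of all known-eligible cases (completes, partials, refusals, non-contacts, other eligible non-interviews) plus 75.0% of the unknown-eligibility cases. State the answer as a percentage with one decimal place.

Top: 260
Determined eligible: 260 + 15 + 116 + 70 + 58 = 519
Eligible share of unknowns: 0.7500 × 206 = 154.50
Base: 519 + 154.50 = 673.50
RR3 = 260 / 673.50 = 0.3860

38.6%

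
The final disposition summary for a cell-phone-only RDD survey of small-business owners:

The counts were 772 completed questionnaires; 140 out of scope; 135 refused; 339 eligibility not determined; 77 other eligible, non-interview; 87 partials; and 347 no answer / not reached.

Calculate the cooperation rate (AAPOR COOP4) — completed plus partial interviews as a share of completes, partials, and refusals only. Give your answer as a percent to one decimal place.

86.4%

Top → 772 + 87 = 859
Denominator → 772 + 87 + 135 = 994
COOP4 = 859 / 994 = 0.8642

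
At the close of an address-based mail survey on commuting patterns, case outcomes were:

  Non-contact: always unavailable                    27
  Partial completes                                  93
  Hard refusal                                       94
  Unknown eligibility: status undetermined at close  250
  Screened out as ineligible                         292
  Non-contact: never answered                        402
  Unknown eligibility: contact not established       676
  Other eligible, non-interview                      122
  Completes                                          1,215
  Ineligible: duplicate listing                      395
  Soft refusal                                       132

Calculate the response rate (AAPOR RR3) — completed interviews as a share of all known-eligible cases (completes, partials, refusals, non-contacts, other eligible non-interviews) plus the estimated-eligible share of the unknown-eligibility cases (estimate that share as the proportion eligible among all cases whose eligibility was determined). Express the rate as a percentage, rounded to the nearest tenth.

Refused = 94 + 132 = 226
Non-contacts = 402 + 27 = 429
Eligibility not determined = 676 + 250 = 926
Not eligible = 292 + 395 = 687
Numerator = 1215
Eligible (known) = 1215 + 93 + 226 + 429 + 122 = 2085
e = 2085 / (2085 + 687) = 2085 / 2772 = 0.7522
Estimated eligible among unknowns = 0.7522 × 926 = 696.54
Base = 2085 + 696.54 = 2781.54
RR3 = 1215 / 2781.54 = 0.4368

43.7%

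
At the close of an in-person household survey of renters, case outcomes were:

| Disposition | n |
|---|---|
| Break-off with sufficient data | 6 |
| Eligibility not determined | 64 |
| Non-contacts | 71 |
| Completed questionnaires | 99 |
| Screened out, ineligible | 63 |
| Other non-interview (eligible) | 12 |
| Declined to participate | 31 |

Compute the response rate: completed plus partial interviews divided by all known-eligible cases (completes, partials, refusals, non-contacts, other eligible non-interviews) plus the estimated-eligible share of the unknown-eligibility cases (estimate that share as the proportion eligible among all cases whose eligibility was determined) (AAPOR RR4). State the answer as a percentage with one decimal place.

Numerator → 99 + 6 = 105
Determined eligible → 99 + 6 + 31 + 71 + 12 = 219
e = 219 / (219 + 63) = 219 / 282 = 0.7766
Eligible share of unknowns → 0.7766 × 64 = 49.70
Denom → 219 + 49.70 = 268.70
RR4 = 105 / 268.70 = 0.3908

39.1%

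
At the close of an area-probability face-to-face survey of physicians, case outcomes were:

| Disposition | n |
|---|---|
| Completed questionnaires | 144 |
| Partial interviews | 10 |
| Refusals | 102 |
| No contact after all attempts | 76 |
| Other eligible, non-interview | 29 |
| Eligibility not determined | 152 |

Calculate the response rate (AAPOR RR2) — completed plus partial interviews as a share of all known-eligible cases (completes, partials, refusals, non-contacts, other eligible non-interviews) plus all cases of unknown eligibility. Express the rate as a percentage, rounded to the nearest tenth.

30.0%

Num → 144 + 10 = 154
Denominator → 144 + 10 + 102 + 76 + 29 + 152 = 513
RR2 = 154 / 513 = 0.3002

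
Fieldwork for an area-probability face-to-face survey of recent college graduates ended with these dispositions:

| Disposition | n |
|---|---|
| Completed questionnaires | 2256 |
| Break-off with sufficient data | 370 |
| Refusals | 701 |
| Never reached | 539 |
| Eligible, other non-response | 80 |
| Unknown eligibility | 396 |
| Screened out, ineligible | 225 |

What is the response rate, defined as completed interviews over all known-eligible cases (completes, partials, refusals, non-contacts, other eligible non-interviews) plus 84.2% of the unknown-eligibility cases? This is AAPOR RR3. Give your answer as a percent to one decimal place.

52.7%

Numerator = 2256
Determined eligible = 2256 + 370 + 701 + 539 + 80 = 3946
e × U = 0.8420 × 396 = 333.43
Denominator = 3946 + 333.43 = 4279.43
RR3 = 2256 / 4279.43 = 0.5272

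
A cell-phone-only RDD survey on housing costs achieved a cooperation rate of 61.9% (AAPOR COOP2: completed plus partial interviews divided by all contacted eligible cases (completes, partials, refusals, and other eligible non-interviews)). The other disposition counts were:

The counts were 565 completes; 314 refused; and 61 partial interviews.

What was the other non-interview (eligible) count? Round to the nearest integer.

Top = 565 + 61 = 626
COOP2 = 626 / D = 0.619
D = 626 / 0.619 = 1011.3
Remaining denominator categories sum to 940
other non-interview (eligible) = 1011.3 − 940 ≈ 71

71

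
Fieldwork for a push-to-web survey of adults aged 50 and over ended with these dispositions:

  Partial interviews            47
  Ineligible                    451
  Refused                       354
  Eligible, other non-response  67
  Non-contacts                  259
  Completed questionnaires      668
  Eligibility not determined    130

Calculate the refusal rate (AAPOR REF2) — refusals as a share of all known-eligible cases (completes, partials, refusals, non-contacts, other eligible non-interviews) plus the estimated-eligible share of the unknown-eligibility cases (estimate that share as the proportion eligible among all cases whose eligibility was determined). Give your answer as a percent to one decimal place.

23.7%

Numerator: 354
Known eligible: 668 + 47 + 354 + 259 + 67 = 1395
e = 1395 / (1395 + 451) = 1395 / 1846 = 0.7557
e × U: 0.7557 × 130 = 98.24
Base: 1395 + 98.24 = 1493.24
REF2 = 354 / 1493.24 = 0.2371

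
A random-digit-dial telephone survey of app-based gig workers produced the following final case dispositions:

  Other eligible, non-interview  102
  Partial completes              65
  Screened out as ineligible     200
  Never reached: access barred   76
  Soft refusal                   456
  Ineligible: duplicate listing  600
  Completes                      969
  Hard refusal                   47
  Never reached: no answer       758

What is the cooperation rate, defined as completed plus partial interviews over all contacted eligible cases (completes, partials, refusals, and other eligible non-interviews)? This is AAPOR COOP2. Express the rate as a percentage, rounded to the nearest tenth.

63.1%

Refusal or break-off = 47 + 456 = 503
No contact after all attempts = 758 + 76 = 834
Out of scope = 200 + 600 = 800
Top = 969 + 65 = 1034
Base = 969 + 65 + 503 + 102 = 1639
COOP2 = 1034 / 1639 = 0.6309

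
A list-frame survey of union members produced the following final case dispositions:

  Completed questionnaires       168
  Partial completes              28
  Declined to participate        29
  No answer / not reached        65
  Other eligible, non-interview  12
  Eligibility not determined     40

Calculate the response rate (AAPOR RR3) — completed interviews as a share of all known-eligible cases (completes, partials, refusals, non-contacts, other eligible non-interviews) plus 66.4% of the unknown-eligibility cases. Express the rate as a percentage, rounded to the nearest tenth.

Num → 168
Eligible (known) → 168 + 28 + 29 + 65 + 12 = 302
e × U → 0.6640 × 40 = 26.56
Denominator → 302 + 26.56 = 328.56
RR3 = 168 / 328.56 = 0.5113

51.1%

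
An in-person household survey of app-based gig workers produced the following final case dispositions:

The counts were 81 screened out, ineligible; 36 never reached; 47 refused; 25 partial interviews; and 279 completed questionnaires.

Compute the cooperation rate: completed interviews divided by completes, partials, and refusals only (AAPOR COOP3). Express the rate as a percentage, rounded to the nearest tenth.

Top = 279
Denom = 279 + 25 + 47 = 351
COOP3 = 279 / 351 = 0.7949

79.5%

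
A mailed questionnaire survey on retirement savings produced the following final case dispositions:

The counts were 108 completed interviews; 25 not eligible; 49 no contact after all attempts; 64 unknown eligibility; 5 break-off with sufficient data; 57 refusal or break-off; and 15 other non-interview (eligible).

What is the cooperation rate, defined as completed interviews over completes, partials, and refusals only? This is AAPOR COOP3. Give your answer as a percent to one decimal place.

63.5%

Top = 108
Base = 108 + 5 + 57 = 170
COOP3 = 108 / 170 = 0.6353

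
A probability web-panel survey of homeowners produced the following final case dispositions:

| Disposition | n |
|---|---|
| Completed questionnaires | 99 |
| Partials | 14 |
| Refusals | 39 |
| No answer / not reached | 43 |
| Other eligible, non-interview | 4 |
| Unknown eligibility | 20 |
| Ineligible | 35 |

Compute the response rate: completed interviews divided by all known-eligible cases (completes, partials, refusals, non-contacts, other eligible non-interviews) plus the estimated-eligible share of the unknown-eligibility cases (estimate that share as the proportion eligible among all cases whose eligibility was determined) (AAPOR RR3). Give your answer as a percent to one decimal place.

45.8%

Top = 99
Eligible (known) = 99 + 14 + 39 + 43 + 4 = 199
e = 199 / (199 + 35) = 199 / 234 = 0.8504
Eligible share of unknowns = 0.8504 × 20 = 17.01
Denominator = 199 + 17.01 = 216.01
RR3 = 99 / 216.01 = 0.4583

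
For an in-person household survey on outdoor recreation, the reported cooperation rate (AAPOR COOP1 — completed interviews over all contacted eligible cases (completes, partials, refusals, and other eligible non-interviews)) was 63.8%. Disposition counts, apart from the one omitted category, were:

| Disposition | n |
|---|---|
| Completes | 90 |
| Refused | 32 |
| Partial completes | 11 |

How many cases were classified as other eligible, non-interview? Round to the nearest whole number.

8

COOP1 = 90 / D = 0.638
D = 90 / 0.638 = 141.1
Remaining denominator categories sum to 133
other eligible, non-interview = 141.1 − 133 ≈ 8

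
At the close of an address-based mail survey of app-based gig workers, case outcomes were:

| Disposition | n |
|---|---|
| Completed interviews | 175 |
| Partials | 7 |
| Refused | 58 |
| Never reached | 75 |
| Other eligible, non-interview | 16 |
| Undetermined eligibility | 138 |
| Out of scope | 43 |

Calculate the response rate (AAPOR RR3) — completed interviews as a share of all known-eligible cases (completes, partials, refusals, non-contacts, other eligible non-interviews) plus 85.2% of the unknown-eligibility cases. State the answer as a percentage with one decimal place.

Numerator: 175
Determined eligible: 175 + 7 + 58 + 75 + 16 = 331
Eligible share of unknowns: 0.8520 × 138 = 117.58
Denominator: 331 + 117.58 = 448.58
RR3 = 175 / 448.58 = 0.3901

39.0%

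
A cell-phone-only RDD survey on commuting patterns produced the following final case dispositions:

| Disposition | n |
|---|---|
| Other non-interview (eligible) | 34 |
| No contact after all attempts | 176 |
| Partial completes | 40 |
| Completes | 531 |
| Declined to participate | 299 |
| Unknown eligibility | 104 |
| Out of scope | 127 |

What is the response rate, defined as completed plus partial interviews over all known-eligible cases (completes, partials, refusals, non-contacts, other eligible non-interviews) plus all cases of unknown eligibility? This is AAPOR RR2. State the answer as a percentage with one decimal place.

48.2%

Num: 531 + 40 = 571
Denominator: 531 + 40 + 299 + 176 + 34 + 104 = 1184
RR2 = 571 / 1184 = 0.4823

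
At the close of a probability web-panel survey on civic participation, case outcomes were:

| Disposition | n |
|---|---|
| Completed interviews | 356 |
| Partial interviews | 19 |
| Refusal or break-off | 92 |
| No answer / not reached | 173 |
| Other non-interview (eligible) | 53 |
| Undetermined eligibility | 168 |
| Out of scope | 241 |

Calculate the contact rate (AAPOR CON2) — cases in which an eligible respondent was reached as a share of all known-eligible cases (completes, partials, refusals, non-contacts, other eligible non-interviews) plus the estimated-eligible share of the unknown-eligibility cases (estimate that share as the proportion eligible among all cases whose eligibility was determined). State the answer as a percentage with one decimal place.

63.6%

Num = 356 + 19 + 92 + 53 = 520
Eligible (known) = 356 + 19 + 92 + 173 + 53 = 693
e = 693 / (693 + 241) = 693 / 934 = 0.7420
e × U = 0.7420 × 168 = 124.66
Denominator = 693 + 124.66 = 817.66
CON2 = 520 / 817.66 = 0.6360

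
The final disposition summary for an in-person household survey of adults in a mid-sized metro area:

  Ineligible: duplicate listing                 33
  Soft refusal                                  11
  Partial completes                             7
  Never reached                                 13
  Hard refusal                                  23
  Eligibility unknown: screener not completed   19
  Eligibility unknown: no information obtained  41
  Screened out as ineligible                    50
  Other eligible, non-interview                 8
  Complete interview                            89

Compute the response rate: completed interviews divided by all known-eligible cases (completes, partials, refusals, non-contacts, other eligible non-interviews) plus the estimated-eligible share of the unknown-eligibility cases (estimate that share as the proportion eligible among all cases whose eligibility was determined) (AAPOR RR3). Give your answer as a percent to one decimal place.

Refusal or break-off = 23 + 11 = 34
Undetermined eligibility = 19 + 41 = 60
Out of scope = 50 + 33 = 83
Num: 89
Determined eligible: 89 + 7 + 34 + 13 + 8 = 151
e = 151 / (151 + 83) = 151 / 234 = 0.6453
Eligible share of unknowns: 0.6453 × 60 = 38.72
Denom: 151 + 38.72 = 189.72
RR3 = 89 / 189.72 = 0.4691

46.9%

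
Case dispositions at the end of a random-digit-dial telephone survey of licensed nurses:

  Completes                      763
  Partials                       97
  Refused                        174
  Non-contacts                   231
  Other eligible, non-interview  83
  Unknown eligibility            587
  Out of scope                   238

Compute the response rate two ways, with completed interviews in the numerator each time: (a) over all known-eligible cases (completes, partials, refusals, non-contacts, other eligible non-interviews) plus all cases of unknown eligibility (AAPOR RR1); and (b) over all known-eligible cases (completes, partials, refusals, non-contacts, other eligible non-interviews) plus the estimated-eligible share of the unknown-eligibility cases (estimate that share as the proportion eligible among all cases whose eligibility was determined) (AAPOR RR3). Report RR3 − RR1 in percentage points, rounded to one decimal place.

1.9

Num: 763
Base: 763 + 97 + 174 + 231 + 83 + 587 = 1935
RR1 = 763 / 1935 = 0.3943
Eligible (known): 763 + 97 + 174 + 231 + 83 = 1348
e = 1348 / (1348 + 238) = 1348 / 1586 = 0.8499
Eligible share of unknowns: 0.8499 × 587 = 498.89
Base: 1348 + 498.89 = 1846.89
RR3 = 763 / 1846.89 = 0.4131
Difference = 41.31 − 39.43 = 1.88 percentage points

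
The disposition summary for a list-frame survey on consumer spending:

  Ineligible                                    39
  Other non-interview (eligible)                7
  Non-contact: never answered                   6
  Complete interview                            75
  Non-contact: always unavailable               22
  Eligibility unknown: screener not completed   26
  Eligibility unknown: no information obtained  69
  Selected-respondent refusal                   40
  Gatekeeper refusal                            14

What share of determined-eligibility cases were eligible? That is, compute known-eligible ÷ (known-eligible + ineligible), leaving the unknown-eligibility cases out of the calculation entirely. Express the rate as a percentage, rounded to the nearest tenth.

80.8%

Refused = 14 + 40 = 54
No contact after all attempts = 6 + 22 = 28
Eligibility not determined = 26 + 69 = 95
Eligible (known): 75 + 54 + 28 + 7 = 164
e = 164 / (164 + 39) = 164 / 203 = 0.8079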